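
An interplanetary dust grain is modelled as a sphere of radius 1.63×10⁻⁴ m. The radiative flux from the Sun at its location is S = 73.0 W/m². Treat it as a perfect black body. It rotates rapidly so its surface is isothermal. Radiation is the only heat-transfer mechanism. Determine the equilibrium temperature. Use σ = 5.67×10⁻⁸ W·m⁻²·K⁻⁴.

At equilibrium, absorbed power = emitted power.
Absorbing cross-section = πr² = 8.347×10⁻⁸ m²; emitting surface = 4πr² = 3.339×10⁻⁷ m² (ratio 4).
S·A_cross = εσ·A_surf·T⁴  ⇒  T⁴ = S/(4σ).
T⁴ = 1.00·73.0/(4·5.67×10⁻⁸) = 3.219×10⁸ K⁴.
T = (3.219×10⁸)^(1/4).

T ≈ 134 K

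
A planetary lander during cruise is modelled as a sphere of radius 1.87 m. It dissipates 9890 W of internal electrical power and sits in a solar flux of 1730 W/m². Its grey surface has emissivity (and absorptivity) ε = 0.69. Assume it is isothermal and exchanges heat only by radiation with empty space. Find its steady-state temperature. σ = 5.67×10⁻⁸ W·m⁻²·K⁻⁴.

T ≈ 340 K

At steady state, absorbed solar power + internal power = radiated power.
Absorbed: α·S·A_cross = 0.69·1730·10.99 = 13110 W (cross-section πr²).
Total input = 13110 + 9890 = 23000 W.
Radiated: εσ·A_surf·T⁴ with A_surf = 4πr² = 43.94 m².
T⁴ = 23000/(0.69·5.67×10⁻⁸·43.94) = 1.338×10¹⁰ K⁴.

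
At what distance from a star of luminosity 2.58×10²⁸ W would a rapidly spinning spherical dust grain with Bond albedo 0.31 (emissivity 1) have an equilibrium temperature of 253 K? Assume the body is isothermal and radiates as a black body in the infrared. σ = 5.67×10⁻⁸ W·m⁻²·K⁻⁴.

For an isothermal black-emitting sphere, (1−a)S·πr² = σ·4πr²·T⁴ ⇒ S = 4σT⁴/(1−a).
S = 4·5.67×10⁻⁸·(253)⁴/0.690 = 1347 W/m².
Flux falls as S = L/(4πd²), so d = √(L/(4πS)) = √(2.58×10²⁸/(4π·1347)).

d ≈ 1.23×10¹² m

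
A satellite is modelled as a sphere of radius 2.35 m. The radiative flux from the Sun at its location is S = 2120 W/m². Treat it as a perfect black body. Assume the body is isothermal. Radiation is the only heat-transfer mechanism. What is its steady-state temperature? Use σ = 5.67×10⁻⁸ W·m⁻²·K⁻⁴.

T ≈ 311 K

At equilibrium, absorbed power = emitted power.
Absorbing cross-section = πr² = 17.35 m²; emitting surface = 4πr² = 69.40 m² (ratio 4).
S·A_cross = εσ·A_surf·T⁴  ⇒  T⁴ = S/(4σ).
T⁴ = 1.00·2120/(4·5.67×10⁻⁸) = 9.347×10⁹ K⁴.
T = (9.347×10⁹)^(1/4).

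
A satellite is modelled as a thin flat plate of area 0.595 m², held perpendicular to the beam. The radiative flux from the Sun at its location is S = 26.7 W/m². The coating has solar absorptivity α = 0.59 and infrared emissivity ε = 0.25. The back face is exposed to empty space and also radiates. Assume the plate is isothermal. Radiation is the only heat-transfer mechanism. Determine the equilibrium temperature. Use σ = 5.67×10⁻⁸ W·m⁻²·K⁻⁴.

T ≈ 154 K

At equilibrium, absorbed power = emitted power.
Absorbing cross-section = A = 0.5950 m²; emitting surface = 2A = 1.190 m² (ratio 2).
αS·A_cross = εσ·A_surf·T⁴  ⇒  T⁴ = αS/(ε·2σ).
T⁴ = 0.590·26.7/(0.25·2·5.67×10⁻⁸) = 5.557×10⁸ K⁴.
T = (5.557×10⁸)^(1/4).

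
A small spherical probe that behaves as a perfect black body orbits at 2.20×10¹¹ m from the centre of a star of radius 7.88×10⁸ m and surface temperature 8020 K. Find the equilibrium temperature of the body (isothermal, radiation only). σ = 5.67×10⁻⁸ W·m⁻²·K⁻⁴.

T ≈ 339 K

The star's surface emits σT_*⁴; at distance d the flux is S = σT_*⁴(R_*/d)².
S = 5.67×10⁻⁸·(8020)⁴·(7.88×10⁸/2.20×10¹¹)² = 3009 W/m².
For an isothermal sphere T⁴ = (1−a)S/(4σ) = 1.327×10¹⁰ K⁴.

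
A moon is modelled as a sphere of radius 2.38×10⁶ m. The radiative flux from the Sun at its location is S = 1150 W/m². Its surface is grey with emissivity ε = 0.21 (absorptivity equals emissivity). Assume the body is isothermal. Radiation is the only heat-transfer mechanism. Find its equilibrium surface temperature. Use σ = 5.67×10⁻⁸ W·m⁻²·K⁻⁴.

At equilibrium, absorbed power = emitted power.
Absorbing cross-section = πr² = 1.780×10¹³ m²; emitting surface = 4πr² = 7.118×10¹³ m² (ratio 4).
εS·A_cross = εσ·A_surf·T⁴  ⇒  T⁴ = S/(4σ)   (ε cancels).
T⁴ = 1150/(4·5.67×10⁻⁸) = 5.071×10⁹ K⁴.
T = (5.071×10⁹)^(1/4).

T ≈ 267 K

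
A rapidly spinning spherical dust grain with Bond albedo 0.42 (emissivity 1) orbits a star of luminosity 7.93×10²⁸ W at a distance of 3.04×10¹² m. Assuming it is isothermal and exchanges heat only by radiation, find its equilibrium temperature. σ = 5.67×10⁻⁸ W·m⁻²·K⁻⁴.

T ≈ 204 K

First find the stellar flux at distance d: S = L/(4πd²) = 7.93×10²⁸/(4π·(3.04×10¹²)²) = 682.8 W/m².
For an isothermal sphere, absorbed (1−a)S·πr² = emitted σ·4πr²·T⁴, so T⁴ = (1−a)S/(4σ).
T⁴ = 0.580·682.8/(4·5.67×10⁻⁸) = 1.746×10⁹ K⁴.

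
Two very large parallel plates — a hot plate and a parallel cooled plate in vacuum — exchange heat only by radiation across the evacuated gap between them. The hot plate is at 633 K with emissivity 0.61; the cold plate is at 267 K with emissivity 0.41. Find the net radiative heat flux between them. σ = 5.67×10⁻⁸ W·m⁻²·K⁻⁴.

For two infinite grey parallel plates, q = σ(T₁⁴ − T₂⁴)/(1/ε₁ + 1/ε₂ − 1).
T₁⁴ − T₂⁴ = 1.606×10¹¹ − 5.082×10⁹ = 1.555×10¹¹ K⁴.
1/ε₁ + 1/ε₂ − 1 = 1.639 + 2.439 − 1 = 3.078.
q = 5.67×10⁻⁸ × 1.555×10¹¹ / 3.078.

q ≈ 2860 W/m²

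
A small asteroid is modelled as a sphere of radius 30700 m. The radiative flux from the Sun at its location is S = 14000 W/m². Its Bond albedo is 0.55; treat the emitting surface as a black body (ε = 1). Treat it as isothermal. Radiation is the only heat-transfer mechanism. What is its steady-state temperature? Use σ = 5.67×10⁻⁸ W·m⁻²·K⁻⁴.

At equilibrium, absorbed power = emitted power.
Absorbing cross-section = πr² = 2.961×10⁹ m²; emitting surface = 4πr² = 1.184×10¹⁰ m² (ratio 4).
(1−a)S·A_cross = εσ·A_surf·T⁴  ⇒  T⁴ = (1−a)S/(4σ).
T⁴ = 0.450·14000/(4·5.67×10⁻⁸) = 2.778×10¹⁰ K⁴.
T = (2.778×10¹⁰)^(1/4).

T ≈ 408 K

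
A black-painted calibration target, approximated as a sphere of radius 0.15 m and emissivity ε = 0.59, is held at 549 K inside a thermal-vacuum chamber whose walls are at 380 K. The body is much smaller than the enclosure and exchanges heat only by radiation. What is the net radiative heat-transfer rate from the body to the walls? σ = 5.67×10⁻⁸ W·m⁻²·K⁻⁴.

P_net ≈ 662 W

For a small grey body in a large enclosure: P_net = εσA(T_body⁴ − T_wall⁴).
A = 4πr² = 0.2827 m²; T_body⁴ − T_wall⁴ = 9.084×10¹⁰ − 2.085×10¹⁰ = 6.999×10¹⁰ K⁴.
|P_net| = 0.59·5.67×10⁻⁸·0.2827·6.999×10¹⁰.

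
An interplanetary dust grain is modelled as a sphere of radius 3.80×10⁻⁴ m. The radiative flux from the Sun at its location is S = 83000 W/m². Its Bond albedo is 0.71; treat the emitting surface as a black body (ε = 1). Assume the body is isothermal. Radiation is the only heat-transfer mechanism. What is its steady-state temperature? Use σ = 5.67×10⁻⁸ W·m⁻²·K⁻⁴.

At equilibrium, absorbed power = emitted power.
Absorbing cross-section = πr² = 4.536×10⁻⁷ m²; emitting surface = 4πr² = 1.815×10⁻⁶ m² (ratio 4).
(1−a)S·A_cross = εσ·A_surf·T⁴  ⇒  T⁴ = (1−a)S/(4σ).
T⁴ = 0.290·83000/(4·5.67×10⁻⁸) = 1.061×10¹¹ K⁴.
T = (1.061×10¹¹)^(1/4).

T ≈ 571 K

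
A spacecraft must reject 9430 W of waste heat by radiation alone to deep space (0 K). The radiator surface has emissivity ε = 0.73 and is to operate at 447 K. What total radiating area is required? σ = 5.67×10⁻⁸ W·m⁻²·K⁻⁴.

A ≈ 5.71 m²

P = εσA T⁴ ⇒ A = P/(εσT⁴).
T⁴ = 3.992×10¹⁰ K⁴.
A = 9430/(0.73 × 5.67×10⁻⁸ × 3.992×10¹⁰).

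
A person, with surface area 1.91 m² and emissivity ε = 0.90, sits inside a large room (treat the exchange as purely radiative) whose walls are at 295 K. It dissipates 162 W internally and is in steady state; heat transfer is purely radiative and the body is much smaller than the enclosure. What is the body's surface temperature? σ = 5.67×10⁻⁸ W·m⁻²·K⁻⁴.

For a small grey body in a large enclosure, net radiated power = εσA(T⁴ − T_w⁴).
Steady state: P = εσA(T⁴ − T_w⁴) with A = 1.91 m².
T⁴ = P/(εσA) + T_w⁴ = 162/(0.90·5.67×10⁻⁸·1.910) + (295)⁴
    = 1.662×10⁹ + 7.573×10⁹ = 9.235×10⁹ K⁴.

T ≈ 310 K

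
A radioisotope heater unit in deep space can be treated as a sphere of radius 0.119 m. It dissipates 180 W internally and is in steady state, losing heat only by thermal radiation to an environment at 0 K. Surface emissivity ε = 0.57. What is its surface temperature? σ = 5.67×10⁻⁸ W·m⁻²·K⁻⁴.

T ≈ 421 K

Steady state: internal power = radiated power, P = εσA T⁴.
Radiating area A = 4πr² = 0.1780 m².
T⁴ = P/(εσA) = 180/(0.57·5.67×10⁻⁸·0.1780) = 3.130×10¹⁰ K⁴.
T = (3.130×10¹⁰)^(1/4).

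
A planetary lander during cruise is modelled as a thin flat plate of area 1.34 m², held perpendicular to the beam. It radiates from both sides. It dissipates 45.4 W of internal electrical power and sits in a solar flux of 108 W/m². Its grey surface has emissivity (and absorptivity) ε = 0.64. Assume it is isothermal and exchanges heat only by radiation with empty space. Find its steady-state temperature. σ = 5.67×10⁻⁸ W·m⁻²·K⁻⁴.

At steady state, absorbed solar power + internal power = radiated power.
Absorbed: α·S·A_cross = 0.64·108·1.340 = 92.62 W (cross-section A).
Total input = 92.62 + 45.4 = 138.0 W.
Radiated: εσ·A_surf·T⁴ with A_surf = 2A = 2.680 m².
T⁴ = 138.0/(0.64·5.67×10⁻⁸·2.680) = 1.419×10⁹ K⁴.

T ≈ 194 K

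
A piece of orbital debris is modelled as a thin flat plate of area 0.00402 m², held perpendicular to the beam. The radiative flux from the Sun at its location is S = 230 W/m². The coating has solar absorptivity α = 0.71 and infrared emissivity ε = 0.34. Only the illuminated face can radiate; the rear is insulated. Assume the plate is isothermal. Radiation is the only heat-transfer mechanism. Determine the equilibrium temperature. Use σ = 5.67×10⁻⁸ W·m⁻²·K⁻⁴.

T ≈ 303 K

At equilibrium, absorbed power = emitted power.
Absorbing cross-section = A = 0.004020 m²; emitting surface = A = 0.004020 m² (ratio 1).
αS·A_cross = εσ·A_surf·T⁴  ⇒  T⁴ = αS/(ε·1σ).
T⁴ = 0.710·230/(0.34·1·5.67×10⁻⁸) = 8.471×10⁹ K⁴.
T = (8.471×10⁹)^(1/4).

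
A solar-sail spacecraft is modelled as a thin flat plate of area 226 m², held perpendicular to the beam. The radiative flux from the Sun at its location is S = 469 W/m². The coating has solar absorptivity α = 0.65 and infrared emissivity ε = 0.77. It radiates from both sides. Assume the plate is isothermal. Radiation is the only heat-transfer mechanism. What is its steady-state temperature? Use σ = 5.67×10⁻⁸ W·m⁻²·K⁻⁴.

At equilibrium, absorbed power = emitted power.
Absorbing cross-section = A = 226.0 m²; emitting surface = 2A = 452.0 m² (ratio 2).
αS·A_cross = εσ·A_surf·T⁴  ⇒  T⁴ = αS/(ε·2σ).
T⁴ = 0.650·469/(0.77·2·5.67×10⁻⁸) = 3.491×10⁹ K⁴.
T = (3.491×10⁹)^(1/4).

T ≈ 243 K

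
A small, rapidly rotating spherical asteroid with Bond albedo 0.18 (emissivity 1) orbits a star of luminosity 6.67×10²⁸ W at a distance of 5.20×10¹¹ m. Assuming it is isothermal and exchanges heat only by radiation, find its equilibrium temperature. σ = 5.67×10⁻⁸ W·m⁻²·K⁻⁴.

First find the stellar flux at distance d: S = L/(4πd²) = 6.67×10²⁸/(4π·(5.20×10¹¹)²) = 19630 W/m².
For an isothermal sphere, absorbed (1−a)S·πr² = emitted σ·4πr²·T⁴, so T⁴ = (1−a)S/(4σ).
T⁴ = 0.820·19630/(4·5.67×10⁻⁸) = 7.097×10¹⁰ K⁴.

T ≈ 516 K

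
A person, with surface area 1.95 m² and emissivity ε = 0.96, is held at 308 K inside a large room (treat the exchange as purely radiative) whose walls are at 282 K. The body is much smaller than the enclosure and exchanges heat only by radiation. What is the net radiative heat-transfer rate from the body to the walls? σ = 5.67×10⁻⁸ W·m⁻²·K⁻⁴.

P_net ≈ 284 W

For a small grey body in a large enclosure: P_net = εσA(T_body⁴ − T_wall⁴).
A = 1.95 m²; T_body⁴ − T_wall⁴ = 8.999×10⁹ − 6.324×10⁹ = 2.675×10⁹ K⁴.
|P_net| = 0.96·5.67×10⁻⁸·1.950·2.675×10⁹.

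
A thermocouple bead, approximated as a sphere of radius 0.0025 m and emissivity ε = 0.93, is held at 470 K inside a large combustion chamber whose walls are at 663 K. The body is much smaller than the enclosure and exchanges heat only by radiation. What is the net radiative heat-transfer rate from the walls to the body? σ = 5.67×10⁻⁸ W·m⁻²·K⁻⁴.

For a small grey body in a large enclosure: P_net = εσA(T_body⁴ − T_wall⁴).
A = 4πr² = 7.854×10⁻⁵ m²; T_body⁴ − T_wall⁴ = 4.880×10¹⁰ − 1.932×10¹¹ = -1.444×10¹¹ K⁴.
|P_net| = 0.93·5.67×10⁻⁸·7.854×10⁻⁵·1.444×10¹¹.

P_net ≈ 0.598 W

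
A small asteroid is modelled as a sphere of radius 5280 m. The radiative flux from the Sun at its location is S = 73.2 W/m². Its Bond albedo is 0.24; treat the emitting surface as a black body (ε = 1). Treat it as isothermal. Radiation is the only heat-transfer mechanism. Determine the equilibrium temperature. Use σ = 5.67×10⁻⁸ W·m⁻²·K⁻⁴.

T ≈ 125 K

At equilibrium, absorbed power = emitted power.
Absorbing cross-section = πr² = 8.758×10⁷ m²; emitting surface = 4πr² = 3.503×10⁸ m² (ratio 4).
(1−a)S·A_cross = εσ·A_surf·T⁴  ⇒  T⁴ = (1−a)S/(4σ).
T⁴ = 0.760·73.2/(4·5.67×10⁻⁸) = 2.453×10⁸ K⁴.
T = (2.453×10⁸)^(1/4).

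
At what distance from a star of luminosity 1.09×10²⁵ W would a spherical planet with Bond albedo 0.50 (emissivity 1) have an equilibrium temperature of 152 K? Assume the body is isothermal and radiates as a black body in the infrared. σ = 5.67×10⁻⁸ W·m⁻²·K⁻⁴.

For an isothermal black-emitting sphere, (1−a)S·πr² = σ·4πr²·T⁴ ⇒ S = 4σT⁴/(1−a).
S = 4·5.67×10⁻⁸·(152)⁴/0.500 = 242.1 W/m².
Flux falls as S = L/(4πd²), so d = √(L/(4πS)) = √(1.09×10²⁵/(4π·242.1)).

d ≈ 5.99×10¹⁰ m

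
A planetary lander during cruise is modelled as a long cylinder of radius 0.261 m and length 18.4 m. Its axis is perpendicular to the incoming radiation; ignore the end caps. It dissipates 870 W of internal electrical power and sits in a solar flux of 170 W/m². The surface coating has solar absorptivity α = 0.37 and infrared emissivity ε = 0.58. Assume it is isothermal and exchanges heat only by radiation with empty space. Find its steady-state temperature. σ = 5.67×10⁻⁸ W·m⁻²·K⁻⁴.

T ≈ 196 K

At steady state, absorbed solar power + internal power = radiated power.
Absorbed: α·S·A_cross = 0.37·170·9.605 = 604.1 W (cross-section 2rL).
Total input = 604.1 + 870 = 1474 W.
Radiated: εσ·A_surf·T⁴ with A_surf = 2πrL = 30.17 m².
T⁴ = 1474/(0.58·5.67×10⁻⁸·30.17) = 1.486×10⁹ K⁴.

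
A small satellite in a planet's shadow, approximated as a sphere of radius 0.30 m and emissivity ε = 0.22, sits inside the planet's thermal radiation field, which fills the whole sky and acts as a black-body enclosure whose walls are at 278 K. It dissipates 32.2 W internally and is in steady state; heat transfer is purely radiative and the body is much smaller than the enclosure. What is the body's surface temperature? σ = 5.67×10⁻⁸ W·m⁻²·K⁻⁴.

T ≈ 301 K

For a small grey body in a large enclosure, net radiated power = εσA(T⁴ − T_w⁴).
Steady state: P = εσA(T⁴ − T_w⁴) with A = 4πr² = 1.131 m².
T⁴ = P/(εσA) + T_w⁴ = 32.2/(0.22·5.67×10⁻⁸·1.131) + (278)⁴
    = 2.282×10⁹ + 5.973×10⁹ = 8.255×10⁹ K⁴.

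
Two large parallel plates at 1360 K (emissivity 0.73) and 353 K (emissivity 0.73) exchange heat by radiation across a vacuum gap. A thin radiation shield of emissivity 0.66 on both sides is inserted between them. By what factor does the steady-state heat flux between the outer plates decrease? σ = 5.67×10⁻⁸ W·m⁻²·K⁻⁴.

Without shield: q₀ = σΔ(T⁴)/(1/ε₁+1/ε₂−1) with denominator 1.740.
With shield the two gaps are in series; the resistances add: (1/ε₁+1/ε_s−1)+(1/ε_s+1/ε₂−1) = 1.885+1.885 = 3.770.
Heat-flux ratio q₀/q = 3.770/1.740.

factor ≈ 2.17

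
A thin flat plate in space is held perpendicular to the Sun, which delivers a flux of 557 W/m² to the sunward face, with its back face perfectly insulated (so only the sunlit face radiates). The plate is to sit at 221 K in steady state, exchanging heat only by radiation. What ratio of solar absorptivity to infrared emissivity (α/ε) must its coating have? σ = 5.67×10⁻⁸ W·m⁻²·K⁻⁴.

α/ε ≈ 0.243

Balance: αS·A = εσ·1A·T⁴ ⇒ α/ε = σT⁴/S.
α/ε = 5.67×10⁻⁸·(221)⁴/557 = 5.67×10⁻⁸·2.385×10⁹/557.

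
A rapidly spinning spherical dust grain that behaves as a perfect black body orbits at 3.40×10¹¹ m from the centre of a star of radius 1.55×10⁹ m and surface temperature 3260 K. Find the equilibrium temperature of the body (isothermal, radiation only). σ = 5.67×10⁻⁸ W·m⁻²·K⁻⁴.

T ≈ 156 K

The star's surface emits σT_*⁴; at distance d the flux is S = σT_*⁴(R_*/d)².
S = 5.67×10⁻⁸·(3260)⁴·(1.55×10⁹/3.40×10¹¹)² = 133.1 W/m².
For an isothermal sphere T⁴ = (1−a)S/(4σ) = 5.868×10⁸ K⁴.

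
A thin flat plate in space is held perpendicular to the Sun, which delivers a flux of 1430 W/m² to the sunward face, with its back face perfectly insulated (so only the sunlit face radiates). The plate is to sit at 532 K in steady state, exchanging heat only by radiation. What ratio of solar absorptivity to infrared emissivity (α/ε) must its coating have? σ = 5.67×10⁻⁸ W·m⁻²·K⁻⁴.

α/ε ≈ 3.18

Balance: αS·A = εσ·1A·T⁴ ⇒ α/ε = σT⁴/S.
α/ε = 5.67×10⁻⁸·(532)⁴/1430 = 5.67×10⁻⁸·8.010×10¹⁰/1430.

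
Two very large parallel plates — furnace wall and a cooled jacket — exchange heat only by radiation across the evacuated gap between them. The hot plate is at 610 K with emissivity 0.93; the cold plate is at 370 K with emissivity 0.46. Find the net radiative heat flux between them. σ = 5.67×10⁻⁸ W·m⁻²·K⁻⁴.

For two infinite grey parallel plates, q = σ(T₁⁴ − T₂⁴)/(1/ε₁ + 1/ε₂ − 1).
T₁⁴ − T₂⁴ = 1.385×10¹¹ − 1.874×10¹⁰ = 1.197×10¹¹ K⁴.
1/ε₁ + 1/ε₂ − 1 = 1.075 + 2.174 − 1 = 2.249.
q = 5.67×10⁻⁸ × 1.197×10¹¹ / 2.249.

q ≈ 3020 W/m²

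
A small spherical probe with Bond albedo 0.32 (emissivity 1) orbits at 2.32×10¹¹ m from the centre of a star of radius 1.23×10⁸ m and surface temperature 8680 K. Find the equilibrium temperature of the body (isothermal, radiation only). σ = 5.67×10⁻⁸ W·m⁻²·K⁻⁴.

The star's surface emits σT_*⁴; at distance d the flux is S = σT_*⁴(R_*/d)².
S = 5.67×10⁻⁸·(8680)⁴·(1.23×10⁸/2.32×10¹¹)² = 90.47 W/m².
For an isothermal sphere T⁴ = (1−a)S/(4σ) = 2.712×10⁸ K⁴.

T ≈ 128 K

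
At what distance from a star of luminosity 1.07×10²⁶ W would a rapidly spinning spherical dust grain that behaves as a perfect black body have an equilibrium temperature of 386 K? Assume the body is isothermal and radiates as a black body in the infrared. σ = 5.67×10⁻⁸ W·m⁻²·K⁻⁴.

d ≈ 4.11×10¹⁰ m

For an isothermal black-emitting sphere, (1−a)S·πr² = σ·4πr²·T⁴ ⇒ S = 4σT⁴/(1−a).
S = 4·5.67×10⁻⁸·(386)⁴/1.00 = 5035 W/m².
Flux falls as S = L/(4πd²), so d = √(L/(4πS)) = √(1.07×10²⁶/(4π·5035)).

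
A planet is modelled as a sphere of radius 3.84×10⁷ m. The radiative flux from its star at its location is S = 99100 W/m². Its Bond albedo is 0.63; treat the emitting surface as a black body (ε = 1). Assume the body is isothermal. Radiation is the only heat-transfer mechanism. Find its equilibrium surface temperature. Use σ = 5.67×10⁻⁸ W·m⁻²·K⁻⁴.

T ≈ 634 K

At equilibrium, absorbed power = emitted power.
Absorbing cross-section = πr² = 4.632×10¹⁵ m²; emitting surface = 4πr² = 1.853×10¹⁶ m² (ratio 4).
(1−a)S·A_cross = εσ·A_surf·T⁴  ⇒  T⁴ = (1−a)S/(4σ).
T⁴ = 0.370·99100/(4·5.67×10⁻⁸) = 1.617×10¹¹ K⁴.
T = (1.617×10¹¹)^(1/4).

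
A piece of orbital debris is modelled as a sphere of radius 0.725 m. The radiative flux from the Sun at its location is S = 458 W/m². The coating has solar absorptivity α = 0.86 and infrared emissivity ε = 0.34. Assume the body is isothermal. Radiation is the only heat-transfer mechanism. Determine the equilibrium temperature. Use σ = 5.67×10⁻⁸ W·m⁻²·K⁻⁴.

T ≈ 267 K

At equilibrium, absorbed power = emitted power.
Absorbing cross-section = πr² = 1.651 m²; emitting surface = 4πr² = 6.605 m² (ratio 4).
αS·A_cross = εσ·A_surf·T⁴  ⇒  T⁴ = αS/(ε·4σ).
T⁴ = 0.860·458/(0.34·4·5.67×10⁻⁸) = 5.108×10⁹ K⁴.
T = (5.108×10⁹)^(1/4).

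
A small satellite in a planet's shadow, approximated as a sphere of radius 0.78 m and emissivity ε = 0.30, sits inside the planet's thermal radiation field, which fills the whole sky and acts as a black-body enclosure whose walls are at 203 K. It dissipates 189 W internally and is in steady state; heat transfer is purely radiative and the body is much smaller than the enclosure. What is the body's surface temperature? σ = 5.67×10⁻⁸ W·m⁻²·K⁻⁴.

T ≈ 237 K

For a small grey body in a large enclosure, net radiated power = εσA(T⁴ − T_w⁴).
Steady state: P = εσA(T⁴ − T_w⁴) with A = 4πr² = 7.645 m².
T⁴ = P/(εσA) + T_w⁴ = 189/(0.30·5.67×10⁻⁸·7.645) + (203)⁴
    = 1.453×10⁹ + 1.698×10⁹ = 3.151×10⁹ K⁴.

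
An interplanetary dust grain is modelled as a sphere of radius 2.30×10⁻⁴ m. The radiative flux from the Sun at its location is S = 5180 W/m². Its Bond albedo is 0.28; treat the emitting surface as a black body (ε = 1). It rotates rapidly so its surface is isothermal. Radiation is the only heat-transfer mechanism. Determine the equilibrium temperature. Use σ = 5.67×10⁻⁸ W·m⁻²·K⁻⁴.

At equilibrium, absorbed power = emitted power.
Absorbing cross-section = πr² = 1.662×10⁻⁷ m²; emitting surface = 4πr² = 6.648×10⁻⁷ m² (ratio 4).
(1−a)S·A_cross = εσ·A_surf·T⁴  ⇒  T⁴ = (1−a)S/(4σ).
T⁴ = 0.720·5180/(4·5.67×10⁻⁸) = 1.644×10¹⁰ K⁴.
T = (1.644×10¹⁰)^(1/4).

T ≈ 358 K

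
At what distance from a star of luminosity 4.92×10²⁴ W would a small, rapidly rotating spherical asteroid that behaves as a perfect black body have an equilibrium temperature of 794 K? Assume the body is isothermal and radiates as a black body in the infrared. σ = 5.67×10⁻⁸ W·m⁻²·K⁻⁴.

For an isothermal black-emitting sphere, (1−a)S·πr² = σ·4πr²·T⁴ ⇒ S = 4σT⁴/(1−a).
S = 4·5.67×10⁻⁸·(794)⁴/1.00 = 90140 W/m².
Flux falls as S = L/(4πd²), so d = √(L/(4πS)) = √(4.92×10²⁴/(4π·90140)).

d ≈ 2.08×10⁹ m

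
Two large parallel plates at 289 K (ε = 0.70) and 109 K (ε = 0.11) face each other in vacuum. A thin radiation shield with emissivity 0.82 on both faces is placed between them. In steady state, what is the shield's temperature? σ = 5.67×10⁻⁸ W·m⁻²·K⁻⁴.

T_s ≈ 278 K

In steady state the net flux on the hot side equals that on the cold side.
σ(T₁⁴−T_s⁴)/D₁ = σ(T_s⁴−T₂⁴)/D₂, with D₁ = 1/ε₁+1/ε_s−1 = 1.648, D₂ = 1/ε_s+1/ε₂−1 = 9.310.
Solve for T_s⁴: T_s⁴ = (D₂·T₁⁴ + D₁·T₂⁴)/(D₁+D₂) = 5.948×10⁹ K⁴.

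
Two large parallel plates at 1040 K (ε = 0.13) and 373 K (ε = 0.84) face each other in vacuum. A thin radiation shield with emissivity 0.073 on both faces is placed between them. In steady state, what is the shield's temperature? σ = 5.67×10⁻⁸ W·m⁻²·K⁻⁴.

In steady state the net flux on the hot side equals that on the cold side.
σ(T₁⁴−T_s⁴)/D₁ = σ(T_s⁴−T₂⁴)/D₂, with D₁ = 1/ε₁+1/ε_s−1 = 20.39, D₂ = 1/ε_s+1/ε₂−1 = 13.89.
Solve for T_s⁴: T_s⁴ = (D₂·T₁⁴ + D₁·T₂⁴)/(D₁+D₂) = 4.855×10¹¹ K⁴.

T_s ≈ 835 K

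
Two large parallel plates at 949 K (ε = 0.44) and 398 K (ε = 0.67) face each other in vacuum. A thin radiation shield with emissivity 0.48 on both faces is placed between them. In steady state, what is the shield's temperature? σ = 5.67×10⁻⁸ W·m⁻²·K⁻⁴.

T_s ≈ 778 K

In steady state the net flux on the hot side equals that on the cold side.
σ(T₁⁴−T_s⁴)/D₁ = σ(T_s⁴−T₂⁴)/D₂, with D₁ = 1/ε₁+1/ε_s−1 = 3.356, D₂ = 1/ε_s+1/ε₂−1 = 2.576.
Solve for T_s⁴: T_s⁴ = (D₂·T₁⁴ + D₁·T₂⁴)/(D₁+D₂) = 3.664×10¹¹ K⁴.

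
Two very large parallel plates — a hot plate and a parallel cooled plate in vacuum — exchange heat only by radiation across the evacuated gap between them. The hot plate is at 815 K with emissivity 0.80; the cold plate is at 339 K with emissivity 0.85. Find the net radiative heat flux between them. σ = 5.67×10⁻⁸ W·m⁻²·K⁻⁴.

For two infinite grey parallel plates, q = σ(T₁⁴ − T₂⁴)/(1/ε₁ + 1/ε₂ − 1).
T₁⁴ − T₂⁴ = 4.412×10¹¹ − 1.321×10¹⁰ = 4.280×10¹¹ K⁴.
1/ε₁ + 1/ε₂ − 1 = 1.250 + 1.176 − 1 = 1.426.
q = 5.67×10⁻⁸ × 4.280×10¹¹ / 1.426.

q ≈ 17000 W/m²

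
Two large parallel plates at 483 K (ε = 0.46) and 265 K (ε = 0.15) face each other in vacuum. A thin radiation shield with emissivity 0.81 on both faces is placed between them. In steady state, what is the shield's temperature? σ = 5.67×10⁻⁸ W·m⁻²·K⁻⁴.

T_s ≈ 452 K

In steady state the net flux on the hot side equals that on the cold side.
σ(T₁⁴−T_s⁴)/D₁ = σ(T_s⁴−T₂⁴)/D₂, with D₁ = 1/ε₁+1/ε_s−1 = 2.408, D₂ = 1/ε_s+1/ε₂−1 = 6.901.
Solve for T_s⁴: T_s⁴ = (D₂·T₁⁴ + D₁·T₂⁴)/(D₁+D₂) = 4.162×10¹⁰ K⁴.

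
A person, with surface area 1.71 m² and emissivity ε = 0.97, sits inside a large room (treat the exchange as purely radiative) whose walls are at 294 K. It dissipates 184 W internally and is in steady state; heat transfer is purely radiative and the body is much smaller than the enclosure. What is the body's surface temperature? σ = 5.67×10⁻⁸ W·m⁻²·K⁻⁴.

T ≈ 312 K

For a small grey body in a large enclosure, net radiated power = εσA(T⁴ − T_w⁴).
Steady state: P = εσA(T⁴ − T_w⁴) with A = 1.71 m².
T⁴ = P/(εσA) + T_w⁴ = 184/(0.97·5.67×10⁻⁸·1.710) + (294)⁴
    = 1.956×10⁹ + 7.471×10⁹ = 9.428×10⁹ K⁴.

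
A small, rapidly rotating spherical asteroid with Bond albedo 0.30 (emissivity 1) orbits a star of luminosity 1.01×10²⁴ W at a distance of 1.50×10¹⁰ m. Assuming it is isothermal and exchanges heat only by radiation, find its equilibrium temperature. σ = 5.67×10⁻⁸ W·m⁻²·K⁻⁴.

T ≈ 182 K

First find the stellar flux at distance d: S = L/(4πd²) = 1.01×10²⁴/(4π·(1.50×10¹⁰)²) = 357.2 W/m².
For an isothermal sphere, absorbed (1−a)S·πr² = emitted σ·4πr²·T⁴, so T⁴ = (1−a)S/(4σ).
T⁴ = 0.700·357.2/(4·5.67×10⁻⁸) = 1.103×10⁹ K⁴.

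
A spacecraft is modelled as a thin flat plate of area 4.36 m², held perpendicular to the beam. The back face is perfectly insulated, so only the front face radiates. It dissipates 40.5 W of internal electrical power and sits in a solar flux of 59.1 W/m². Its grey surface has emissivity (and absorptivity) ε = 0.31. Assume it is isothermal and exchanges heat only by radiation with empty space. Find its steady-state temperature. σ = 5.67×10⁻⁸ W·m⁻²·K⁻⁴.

T ≈ 199 K

At steady state, absorbed solar power + internal power = radiated power.
Absorbed: α·S·A_cross = 0.31·59.1·4.360 = 79.88 W (cross-section A).
Total input = 79.88 + 40.5 = 120.4 W.
Radiated: εσ·A_surf·T⁴ with A_surf = A = 4.360 m².
T⁴ = 120.4/(0.31·5.67×10⁻⁸·4.360) = 1.571×10⁹ K⁴.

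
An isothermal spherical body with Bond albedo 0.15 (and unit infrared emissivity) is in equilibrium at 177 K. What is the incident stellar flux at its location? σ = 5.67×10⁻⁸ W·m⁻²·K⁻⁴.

S ≈ 262 W/m²

(1−a)S·πr² = σ·4πr²·T⁴ ⇒ S = 4σT⁴/(1−a).
S = 4·5.67×10⁻⁸·9.815×10⁸/0.850.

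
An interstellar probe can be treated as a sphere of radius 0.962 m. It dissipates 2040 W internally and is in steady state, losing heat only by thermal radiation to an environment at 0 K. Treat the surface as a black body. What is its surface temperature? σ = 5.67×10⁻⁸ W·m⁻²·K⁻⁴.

Steady state: internal power = radiated power, P = εσA T⁴.
Radiating area A = 4πr² = 11.63 m².
T⁴ = P/(εσA) = 2040/(1.0·5.67×10⁻⁸·11.63) = 3.094×10⁹ K⁴.
T = (3.094×10⁹)^(1/4).

T ≈ 236 K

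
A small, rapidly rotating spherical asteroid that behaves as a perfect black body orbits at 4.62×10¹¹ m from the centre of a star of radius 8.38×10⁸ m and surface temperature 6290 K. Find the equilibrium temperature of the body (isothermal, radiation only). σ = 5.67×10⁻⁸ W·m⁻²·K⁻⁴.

T ≈ 189 K

The star's surface emits σT_*⁴; at distance d the flux is S = σT_*⁴(R_*/d)².
S = 5.67×10⁻⁸·(6290)⁴·(8.38×10⁸/4.62×10¹¹)² = 292.0 W/m².
For an isothermal sphere T⁴ = (1−a)S/(4σ) = 1.287×10⁹ K⁴.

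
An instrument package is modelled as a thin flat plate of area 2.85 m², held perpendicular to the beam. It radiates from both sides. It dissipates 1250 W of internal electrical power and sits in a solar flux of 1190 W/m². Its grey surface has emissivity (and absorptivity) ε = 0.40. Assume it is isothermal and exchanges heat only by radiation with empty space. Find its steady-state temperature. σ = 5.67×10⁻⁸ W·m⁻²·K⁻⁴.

T ≈ 377 K

At steady state, absorbed solar power + internal power = radiated power.
Absorbed: α·S·A_cross = 0.40·1190·2.850 = 1357 W (cross-section A).
Total input = 1357 + 1250 = 2607 W.
Radiated: εσ·A_surf·T⁴ with A_surf = 2A = 5.700 m².
T⁴ = 2607/(0.40·5.67×10⁻⁸·5.700) = 2.016×10¹⁰ K⁴.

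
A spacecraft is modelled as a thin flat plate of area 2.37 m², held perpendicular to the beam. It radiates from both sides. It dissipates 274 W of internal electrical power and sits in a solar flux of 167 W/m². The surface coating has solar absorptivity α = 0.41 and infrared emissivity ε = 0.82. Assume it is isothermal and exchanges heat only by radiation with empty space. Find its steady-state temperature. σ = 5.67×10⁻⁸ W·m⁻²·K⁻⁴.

At steady state, absorbed solar power + internal power = radiated power.
Absorbed: α·S·A_cross = 0.41·167·2.370 = 162.3 W (cross-section A).
Total input = 162.3 + 274 = 436.3 W.
Radiated: εσ·A_surf·T⁴ with A_surf = 2A = 4.740 m².
T⁴ = 436.3/(0.82·5.67×10⁻⁸·4.740) = 1.980×10⁹ K⁴.

T ≈ 211 K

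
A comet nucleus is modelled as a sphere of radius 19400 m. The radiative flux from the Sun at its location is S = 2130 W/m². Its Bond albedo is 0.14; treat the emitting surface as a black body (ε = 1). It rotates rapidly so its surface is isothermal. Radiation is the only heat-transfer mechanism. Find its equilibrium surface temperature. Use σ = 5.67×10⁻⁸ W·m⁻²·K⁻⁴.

T ≈ 300 K

At equilibrium, absorbed power = emitted power.
Absorbing cross-section = πr² = 1.182×10⁹ m²; emitting surface = 4πr² = 4.729×10⁹ m² (ratio 4).
(1−a)S·A_cross = εσ·A_surf·T⁴  ⇒  T⁴ = (1−a)S/(4σ).
T⁴ = 0.860·2130/(4·5.67×10⁻⁸) = 8.077×10⁹ K⁴.
T = (8.077×10⁹)^(1/4).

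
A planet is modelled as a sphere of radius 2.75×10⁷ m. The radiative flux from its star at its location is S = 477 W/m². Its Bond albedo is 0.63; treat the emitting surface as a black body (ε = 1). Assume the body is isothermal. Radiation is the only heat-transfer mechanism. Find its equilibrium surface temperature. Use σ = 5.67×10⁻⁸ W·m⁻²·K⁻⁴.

T ≈ 167 K

At equilibrium, absorbed power = emitted power.
Absorbing cross-section = πr² = 2.376×10¹⁵ m²; emitting surface = 4πr² = 9.503×10¹⁵ m² (ratio 4).
(1−a)S·A_cross = εσ·A_surf·T⁴  ⇒  T⁴ = (1−a)S/(4σ).
T⁴ = 0.370·477/(4·5.67×10⁻⁸) = 7.782×10⁸ K⁴.
T = (7.782×10⁸)^(1/4).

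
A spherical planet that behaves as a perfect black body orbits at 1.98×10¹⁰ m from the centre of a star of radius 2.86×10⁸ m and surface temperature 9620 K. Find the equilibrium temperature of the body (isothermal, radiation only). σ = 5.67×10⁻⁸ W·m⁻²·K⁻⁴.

The star's surface emits σT_*⁴; at distance d the flux is S = σT_*⁴(R_*/d)².
S = 5.67×10⁻⁸·(9620)⁴·(2.86×10⁸/1.98×10¹⁰)² = 1.013×10⁵ W/m².
For an isothermal sphere T⁴ = (1−a)S/(4σ) = 4.467×10¹¹ K⁴.

T ≈ 818 K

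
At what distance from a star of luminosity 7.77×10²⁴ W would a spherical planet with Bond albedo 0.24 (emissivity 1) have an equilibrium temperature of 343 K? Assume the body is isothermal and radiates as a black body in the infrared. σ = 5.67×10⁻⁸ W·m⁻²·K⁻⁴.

d ≈ 1.22×10¹⁰ m

For an isothermal black-emitting sphere, (1−a)S·πr² = σ·4πr²·T⁴ ⇒ S = 4σT⁴/(1−a).
S = 4·5.67×10⁻⁸·(343)⁴/0.760 = 4131 W/m².
Flux falls as S = L/(4πd²), so d = √(L/(4πS)) = √(7.77×10²⁴/(4π·4131)).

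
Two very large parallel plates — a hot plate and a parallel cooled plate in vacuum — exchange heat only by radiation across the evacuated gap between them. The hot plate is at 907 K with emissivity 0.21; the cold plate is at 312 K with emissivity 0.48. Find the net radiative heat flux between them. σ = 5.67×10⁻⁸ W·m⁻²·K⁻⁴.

q ≈ 6470 W/m²

For two infinite grey parallel plates, q = σ(T₁⁴ − T₂⁴)/(1/ε₁ + 1/ε₂ − 1).
T₁⁴ − T₂⁴ = 6.768×10¹¹ − 9.476×10⁹ = 6.673×10¹¹ K⁴.
1/ε₁ + 1/ε₂ − 1 = 4.762 + 2.083 − 1 = 5.845.
q = 5.67×10⁻⁸ × 6.673×10¹¹ / 5.845.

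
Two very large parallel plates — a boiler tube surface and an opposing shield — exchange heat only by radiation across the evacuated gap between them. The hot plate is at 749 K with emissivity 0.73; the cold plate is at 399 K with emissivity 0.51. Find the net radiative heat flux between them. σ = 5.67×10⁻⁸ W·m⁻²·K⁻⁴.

q ≈ 7040 W/m²

For two infinite grey parallel plates, q = σ(T₁⁴ − T₂⁴)/(1/ε₁ + 1/ε₂ − 1).
T₁⁴ − T₂⁴ = 3.147×10¹¹ − 2.534×10¹⁰ = 2.894×10¹¹ K⁴.
1/ε₁ + 1/ε₂ − 1 = 1.370 + 1.961 − 1 = 2.331.
q = 5.67×10⁻⁸ × 2.894×10¹¹ / 2.331.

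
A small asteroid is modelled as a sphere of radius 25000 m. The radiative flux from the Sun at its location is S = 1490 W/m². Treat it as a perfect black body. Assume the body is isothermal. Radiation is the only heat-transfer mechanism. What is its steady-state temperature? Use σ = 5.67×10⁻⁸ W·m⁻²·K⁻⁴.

T ≈ 285 K

At equilibrium, absorbed power = emitted power.
Absorbing cross-section = πr² = 1.963×10⁹ m²; emitting surface = 4πr² = 7.854×10⁹ m² (ratio 4).
S·A_cross = εσ·A_surf·T⁴  ⇒  T⁴ = S/(4σ).
T⁴ = 1.00·1490/(4·5.67×10⁻⁸) = 6.570×10⁹ K⁴.
T = (6.570×10⁹)^(1/4).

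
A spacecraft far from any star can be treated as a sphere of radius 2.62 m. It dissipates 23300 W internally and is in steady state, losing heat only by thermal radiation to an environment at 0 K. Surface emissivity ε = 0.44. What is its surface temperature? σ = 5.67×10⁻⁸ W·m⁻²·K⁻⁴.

Steady state: internal power = radiated power, P = εσA T⁴.
Radiating area A = 4πr² = 86.26 m².
T⁴ = P/(εσA) = 23300/(0.44·5.67×10⁻⁸·86.26) = 1.083×10¹⁰ K⁴.
T = (1.083×10¹⁰)^(1/4).

T ≈ 323 K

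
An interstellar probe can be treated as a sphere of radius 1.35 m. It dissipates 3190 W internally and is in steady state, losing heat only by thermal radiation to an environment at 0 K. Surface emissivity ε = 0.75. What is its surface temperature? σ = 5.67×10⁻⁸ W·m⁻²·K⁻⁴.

Steady state: internal power = radiated power, P = εσA T⁴.
Radiating area A = 4πr² = 22.90 m².
T⁴ = P/(εσA) = 3190/(0.75·5.67×10⁻⁸·22.90) = 3.275×10⁹ K⁴.
T = (3.275×10⁹)^(1/4).

T ≈ 239 K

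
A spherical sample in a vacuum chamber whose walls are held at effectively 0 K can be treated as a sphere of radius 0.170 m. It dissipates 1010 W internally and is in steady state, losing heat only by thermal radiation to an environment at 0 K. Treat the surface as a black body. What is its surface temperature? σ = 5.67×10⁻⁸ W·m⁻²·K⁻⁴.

T ≈ 471 K

Steady state: internal power = radiated power, P = εσA T⁴.
Radiating area A = 4πr² = 0.3632 m².
T⁴ = P/(εσA) = 1010/(1.0·5.67×10⁻⁸·0.3632) = 4.905×10¹⁰ K⁴.
T = (4.905×10¹⁰)^(1/4).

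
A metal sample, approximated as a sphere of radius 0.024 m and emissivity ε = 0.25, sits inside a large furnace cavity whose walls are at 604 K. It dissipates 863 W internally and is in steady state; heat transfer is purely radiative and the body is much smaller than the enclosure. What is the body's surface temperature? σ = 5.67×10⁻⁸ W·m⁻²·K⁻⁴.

T ≈ 1710 K

For a small grey body in a large enclosure, net radiated power = εσA(T⁴ − T_w⁴).
Steady state: P = εσA(T⁴ − T_w⁴) with A = 4πr² = 0.007238 m².
T⁴ = P/(εσA) + T_w⁴ = 863/(0.25·5.67×10⁻⁸·0.007238) + (604)⁴
    = 8.411×10¹² + 1.331×10¹¹ = 8.544×10¹² K⁴.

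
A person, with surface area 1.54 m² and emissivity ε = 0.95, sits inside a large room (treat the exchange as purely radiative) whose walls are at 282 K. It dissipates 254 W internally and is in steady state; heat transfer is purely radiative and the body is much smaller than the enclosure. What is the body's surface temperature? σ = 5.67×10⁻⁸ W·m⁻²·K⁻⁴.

For a small grey body in a large enclosure, net radiated power = εσA(T⁴ − T_w⁴).
Steady state: P = εσA(T⁴ − T_w⁴) with A = 1.54 m².
T⁴ = P/(εσA) + T_w⁴ = 254/(0.95·5.67×10⁻⁸·1.540) + (282)⁴
    = 3.062×10⁹ + 6.324×10⁹ = 9.386×10⁹ K⁴.

T ≈ 311 K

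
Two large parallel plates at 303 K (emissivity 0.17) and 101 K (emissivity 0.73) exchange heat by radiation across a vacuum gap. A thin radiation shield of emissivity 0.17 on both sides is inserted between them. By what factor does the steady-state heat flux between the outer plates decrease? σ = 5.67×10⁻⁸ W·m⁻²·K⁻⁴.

Without shield: q₀ = σΔ(T⁴)/(1/ε₁+1/ε₂−1) with denominator 6.252.
With shield the two gaps are in series; the resistances add: (1/ε₁+1/ε_s−1)+(1/ε_s+1/ε₂−1) = 10.76+6.252 = 17.02.
Heat-flux ratio q₀/q = 17.02/6.252.

factor ≈ 2.72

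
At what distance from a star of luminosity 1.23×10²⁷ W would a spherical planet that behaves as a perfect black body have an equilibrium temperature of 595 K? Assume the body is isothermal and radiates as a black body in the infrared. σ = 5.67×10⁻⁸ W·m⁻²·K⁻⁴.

d ≈ 5.87×10¹⁰ m

For an isothermal black-emitting sphere, (1−a)S·πr² = σ·4πr²·T⁴ ⇒ S = 4σT⁴/(1−a).
S = 4·5.67×10⁻⁸·(595)⁴/1.00 = 28430 W/m².
Flux falls as S = L/(4πd²), so d = √(L/(4πS)) = √(1.23×10²⁷/(4π·28430)).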